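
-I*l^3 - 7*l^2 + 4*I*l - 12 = (l - 6*I)*(l - 2*I)*(-I*l + 1)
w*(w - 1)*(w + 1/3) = w^3 - 2*w^2/3 - w/3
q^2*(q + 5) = q^3 + 5*q^2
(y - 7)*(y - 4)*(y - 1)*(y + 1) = y^4 - 11*y^3 + 27*y^2 + 11*y - 28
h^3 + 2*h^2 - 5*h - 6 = (h - 2)*(h + 1)*(h + 3)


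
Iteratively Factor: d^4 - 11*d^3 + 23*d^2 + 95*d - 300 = (d - 5)*(d^3 - 6*d^2 - 7*d + 60) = (d - 5)*(d + 3)*(d^2 - 9*d + 20) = (d - 5)^2*(d + 3)*(d - 4)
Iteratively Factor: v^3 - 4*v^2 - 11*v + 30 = (v - 2)*(v^2 - 2*v - 15) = (v - 2)*(v + 3)*(v - 5)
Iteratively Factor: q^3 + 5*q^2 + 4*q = (q + 1)*(q^2 + 4*q) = (q + 1)*(q + 4)*(q)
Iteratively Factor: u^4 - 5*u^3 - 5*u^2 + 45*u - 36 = (u - 3)*(u^3 - 2*u^2 - 11*u + 12) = (u - 4)*(u - 3)*(u^2 + 2*u - 3) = (u - 4)*(u - 3)*(u + 3)*(u - 1)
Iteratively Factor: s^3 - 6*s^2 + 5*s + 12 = (s + 1)*(s^2 - 7*s + 12) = (s - 3)*(s + 1)*(s - 4)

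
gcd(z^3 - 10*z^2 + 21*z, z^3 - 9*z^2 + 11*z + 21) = z^2 - 10*z + 21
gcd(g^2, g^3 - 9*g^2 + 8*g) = g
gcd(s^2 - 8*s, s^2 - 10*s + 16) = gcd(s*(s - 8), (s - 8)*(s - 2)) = s - 8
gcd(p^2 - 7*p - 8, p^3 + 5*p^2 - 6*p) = 1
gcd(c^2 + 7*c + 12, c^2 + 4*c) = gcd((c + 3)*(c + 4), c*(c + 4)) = c + 4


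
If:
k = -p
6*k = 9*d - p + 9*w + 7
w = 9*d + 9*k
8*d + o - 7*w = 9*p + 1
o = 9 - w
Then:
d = -1049/806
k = 584/403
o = 6183/806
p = -584/403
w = 1071/806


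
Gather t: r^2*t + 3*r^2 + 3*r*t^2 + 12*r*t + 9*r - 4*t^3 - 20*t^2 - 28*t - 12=3*r^2 + 9*r - 4*t^3 + t^2*(3*r - 20) + t*(r^2 + 12*r - 28) - 12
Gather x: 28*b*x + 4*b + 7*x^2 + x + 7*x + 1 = 4*b + 7*x^2 + x*(28*b + 8) + 1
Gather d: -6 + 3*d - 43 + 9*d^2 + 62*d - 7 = 9*d^2 + 65*d - 56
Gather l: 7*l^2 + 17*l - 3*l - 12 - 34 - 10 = 7*l^2 + 14*l - 56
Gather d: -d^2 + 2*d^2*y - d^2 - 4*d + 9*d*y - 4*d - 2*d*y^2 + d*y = d^2*(2*y - 2) + d*(-2*y^2 + 10*y - 8)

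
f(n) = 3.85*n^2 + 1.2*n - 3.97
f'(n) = 7.7*n + 1.2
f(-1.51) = 3.00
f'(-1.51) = -10.43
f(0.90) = 0.23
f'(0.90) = 8.13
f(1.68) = 8.91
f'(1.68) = 14.14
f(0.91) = 0.31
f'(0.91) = 8.21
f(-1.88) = 7.38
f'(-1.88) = -13.28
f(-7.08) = 180.52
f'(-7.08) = -53.32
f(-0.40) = -3.83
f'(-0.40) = -1.88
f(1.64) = 8.35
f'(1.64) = 13.83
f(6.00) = 141.83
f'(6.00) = 47.40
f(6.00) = 141.83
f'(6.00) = 47.40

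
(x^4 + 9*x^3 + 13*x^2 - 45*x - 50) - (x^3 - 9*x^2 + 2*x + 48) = x^4 + 8*x^3 + 22*x^2 - 47*x - 98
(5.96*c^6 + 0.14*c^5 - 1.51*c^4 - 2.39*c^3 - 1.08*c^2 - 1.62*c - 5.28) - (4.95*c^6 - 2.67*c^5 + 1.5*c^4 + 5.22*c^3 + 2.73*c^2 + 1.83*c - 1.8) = 1.01*c^6 + 2.81*c^5 - 3.01*c^4 - 7.61*c^3 - 3.81*c^2 - 3.45*c - 3.48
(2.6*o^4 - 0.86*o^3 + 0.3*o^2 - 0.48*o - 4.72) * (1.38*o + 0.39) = 3.588*o^5 - 0.1728*o^4 + 0.0785999999999999*o^3 - 0.5454*o^2 - 6.7008*o - 1.8408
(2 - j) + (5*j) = 4*j + 2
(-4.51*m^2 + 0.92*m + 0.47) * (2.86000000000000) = -12.8986*m^2 + 2.6312*m + 1.3442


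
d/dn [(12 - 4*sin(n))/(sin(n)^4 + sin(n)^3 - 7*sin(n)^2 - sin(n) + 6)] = 4*(3*sin(n)^4 - 10*sin(n)^3 - 16*sin(n)^2 + 42*sin(n) - 3)/((sin(n) - 2)^2*(sin(n) + 3)^2*cos(n)^3)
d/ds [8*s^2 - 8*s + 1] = 16*s - 8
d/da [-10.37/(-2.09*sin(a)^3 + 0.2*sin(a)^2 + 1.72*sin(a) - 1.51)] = (-65.0199*sin(a)^2 + 4.148*sin(a) + 17.8364)*cos(a)/(2.09*sin(a)^3 - 0.2*sin(a)^2 - 1.72*sin(a) + 1.51)^2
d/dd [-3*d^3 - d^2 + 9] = d*(-9*d - 2)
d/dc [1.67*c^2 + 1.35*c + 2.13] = 3.34*c + 1.35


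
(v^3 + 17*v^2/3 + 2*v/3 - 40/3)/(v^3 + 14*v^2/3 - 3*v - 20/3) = (v + 2)/(v + 1)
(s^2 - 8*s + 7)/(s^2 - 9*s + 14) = (s - 1)/(s - 2)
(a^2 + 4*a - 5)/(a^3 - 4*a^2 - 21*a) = (-a^2 - 4*a + 5)/(a*(-a^2 + 4*a + 21))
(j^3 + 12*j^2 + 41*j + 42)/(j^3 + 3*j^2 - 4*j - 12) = (j + 7)/(j - 2)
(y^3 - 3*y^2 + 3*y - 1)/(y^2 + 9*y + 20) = (y^3 - 3*y^2 + 3*y - 1)/(y^2 + 9*y + 20)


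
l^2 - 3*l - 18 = (l - 6)*(l + 3)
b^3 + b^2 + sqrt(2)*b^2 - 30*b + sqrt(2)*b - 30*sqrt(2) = (b - 5)*(b + 6)*(b + sqrt(2))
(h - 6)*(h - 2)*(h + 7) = h^3 - h^2 - 44*h + 84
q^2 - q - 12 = (q - 4)*(q + 3)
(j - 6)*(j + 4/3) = j^2 - 14*j/3 - 8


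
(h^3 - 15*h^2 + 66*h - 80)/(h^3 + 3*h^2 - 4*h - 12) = (h^2 - 13*h + 40)/(h^2 + 5*h + 6)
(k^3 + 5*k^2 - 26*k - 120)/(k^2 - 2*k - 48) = (k^2 - k - 20)/(k - 8)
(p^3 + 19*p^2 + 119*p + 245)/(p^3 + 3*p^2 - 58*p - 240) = (p^2 + 14*p + 49)/(p^2 - 2*p - 48)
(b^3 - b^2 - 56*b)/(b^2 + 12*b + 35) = b*(b - 8)/(b + 5)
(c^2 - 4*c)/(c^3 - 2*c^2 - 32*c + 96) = c/(c^2 + 2*c - 24)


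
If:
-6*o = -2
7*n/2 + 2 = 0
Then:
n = -4/7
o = 1/3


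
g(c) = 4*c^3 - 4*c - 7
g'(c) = 12*c^2 - 4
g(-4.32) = -312.21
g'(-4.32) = 219.95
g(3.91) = 216.47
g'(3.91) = 179.46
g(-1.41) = -12.57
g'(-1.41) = 19.86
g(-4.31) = -310.01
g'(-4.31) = 218.91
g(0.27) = -8.00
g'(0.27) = -3.13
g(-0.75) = -5.69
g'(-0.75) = 2.75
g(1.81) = 9.48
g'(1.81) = 35.31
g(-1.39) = -12.18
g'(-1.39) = 19.19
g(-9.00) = -2887.00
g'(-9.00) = 968.00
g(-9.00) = -2887.00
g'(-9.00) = 968.00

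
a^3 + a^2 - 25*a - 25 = (a - 5)*(a + 1)*(a + 5)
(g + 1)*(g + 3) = g^2 + 4*g + 3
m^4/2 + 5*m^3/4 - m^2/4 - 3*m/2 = m*(m/2 + 1)*(m - 1)*(m + 3/2)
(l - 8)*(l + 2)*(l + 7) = l^3 + l^2 - 58*l - 112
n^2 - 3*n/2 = n*(n - 3/2)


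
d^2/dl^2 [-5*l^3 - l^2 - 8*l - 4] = -30*l - 2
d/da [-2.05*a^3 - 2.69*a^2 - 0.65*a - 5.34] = -6.15*a^2 - 5.38*a - 0.65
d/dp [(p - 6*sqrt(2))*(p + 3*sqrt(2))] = 2*p - 3*sqrt(2)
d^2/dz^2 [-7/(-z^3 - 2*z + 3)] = 14*(-3*z*(z^3 + 2*z - 3) + (3*z^2 + 2)^2)/(z^3 + 2*z - 3)^3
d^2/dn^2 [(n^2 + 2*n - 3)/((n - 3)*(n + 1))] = 8*(n^3 + 9*n - 6)/(n^6 - 6*n^5 + 3*n^4 + 28*n^3 - 9*n^2 - 54*n - 27)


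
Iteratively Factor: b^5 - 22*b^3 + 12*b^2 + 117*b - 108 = (b - 3)*(b^4 + 3*b^3 - 13*b^2 - 27*b + 36) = (b - 3)*(b + 3)*(b^3 - 13*b + 12) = (b - 3)*(b + 3)*(b + 4)*(b^2 - 4*b + 3) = (b - 3)*(b - 1)*(b + 3)*(b + 4)*(b - 3)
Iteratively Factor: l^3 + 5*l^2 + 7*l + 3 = (l + 3)*(l^2 + 2*l + 1) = (l + 1)*(l + 3)*(l + 1)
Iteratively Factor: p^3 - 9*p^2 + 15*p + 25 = (p - 5)*(p^2 - 4*p - 5) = (p - 5)*(p + 1)*(p - 5)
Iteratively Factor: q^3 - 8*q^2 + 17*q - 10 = (q - 1)*(q^2 - 7*q + 10) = (q - 5)*(q - 1)*(q - 2)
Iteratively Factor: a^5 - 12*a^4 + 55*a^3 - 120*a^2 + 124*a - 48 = (a - 4)*(a^4 - 8*a^3 + 23*a^2 - 28*a + 12) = (a - 4)*(a - 3)*(a^3 - 5*a^2 + 8*a - 4) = (a - 4)*(a - 3)*(a - 2)*(a^2 - 3*a + 2) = (a - 4)*(a - 3)*(a - 2)*(a - 1)*(a - 2)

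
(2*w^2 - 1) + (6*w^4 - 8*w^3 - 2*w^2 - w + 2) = 6*w^4 - 8*w^3 - w + 1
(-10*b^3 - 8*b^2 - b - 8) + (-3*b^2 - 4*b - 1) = -10*b^3 - 11*b^2 - 5*b - 9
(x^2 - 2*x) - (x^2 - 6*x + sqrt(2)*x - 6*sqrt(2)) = -sqrt(2)*x + 4*x + 6*sqrt(2)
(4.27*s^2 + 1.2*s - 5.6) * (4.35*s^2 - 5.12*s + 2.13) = 18.5745*s^4 - 16.6424*s^3 - 21.4089*s^2 + 31.228*s - 11.928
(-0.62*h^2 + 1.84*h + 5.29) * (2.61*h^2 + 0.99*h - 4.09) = -1.6182*h^4 + 4.1886*h^3 + 18.1643*h^2 - 2.2885*h - 21.6361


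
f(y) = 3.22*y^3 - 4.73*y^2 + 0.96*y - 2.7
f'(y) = 9.66*y^2 - 9.46*y + 0.96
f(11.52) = 4303.45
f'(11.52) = 1173.96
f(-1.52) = -26.40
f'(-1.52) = 37.66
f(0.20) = -2.67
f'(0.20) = -0.55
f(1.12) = -3.03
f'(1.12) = 2.48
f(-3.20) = -159.72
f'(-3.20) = 130.15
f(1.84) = 3.11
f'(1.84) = 16.26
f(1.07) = -3.14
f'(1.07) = 1.90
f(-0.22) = -3.17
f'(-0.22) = 3.51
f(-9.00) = -2741.85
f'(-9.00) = 868.56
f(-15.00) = -11948.85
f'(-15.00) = 2316.36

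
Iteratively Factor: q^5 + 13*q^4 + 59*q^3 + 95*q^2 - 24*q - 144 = (q + 4)*(q^4 + 9*q^3 + 23*q^2 + 3*q - 36) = (q + 3)*(q + 4)*(q^3 + 6*q^2 + 5*q - 12) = (q - 1)*(q + 3)*(q + 4)*(q^2 + 7*q + 12) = (q - 1)*(q + 3)^2*(q + 4)*(q + 4)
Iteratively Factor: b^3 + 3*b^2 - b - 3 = (b + 3)*(b^2 - 1) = (b + 1)*(b + 3)*(b - 1)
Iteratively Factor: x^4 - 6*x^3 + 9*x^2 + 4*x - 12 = (x - 2)*(x^3 - 4*x^2 + x + 6) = (x - 2)*(x + 1)*(x^2 - 5*x + 6) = (x - 2)^2*(x + 1)*(x - 3)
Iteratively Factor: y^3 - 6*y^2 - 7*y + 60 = (y + 3)*(y^2 - 9*y + 20) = (y - 5)*(y + 3)*(y - 4)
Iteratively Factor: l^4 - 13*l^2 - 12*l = (l + 3)*(l^3 - 3*l^2 - 4*l) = l*(l + 3)*(l^2 - 3*l - 4) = l*(l - 4)*(l + 3)*(l + 1)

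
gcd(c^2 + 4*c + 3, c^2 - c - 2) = c + 1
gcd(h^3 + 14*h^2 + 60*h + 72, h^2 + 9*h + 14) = h + 2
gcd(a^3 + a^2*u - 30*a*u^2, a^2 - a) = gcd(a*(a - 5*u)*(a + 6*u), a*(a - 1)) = a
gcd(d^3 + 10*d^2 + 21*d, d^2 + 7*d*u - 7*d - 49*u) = 1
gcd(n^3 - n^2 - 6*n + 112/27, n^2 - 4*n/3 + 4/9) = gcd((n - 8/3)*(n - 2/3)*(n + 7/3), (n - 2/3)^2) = n - 2/3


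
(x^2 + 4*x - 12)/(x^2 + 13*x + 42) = (x - 2)/(x + 7)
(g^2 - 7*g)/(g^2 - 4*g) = (g - 7)/(g - 4)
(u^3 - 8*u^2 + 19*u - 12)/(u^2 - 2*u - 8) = (u^2 - 4*u + 3)/(u + 2)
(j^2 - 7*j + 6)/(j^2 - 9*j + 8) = (j - 6)/(j - 8)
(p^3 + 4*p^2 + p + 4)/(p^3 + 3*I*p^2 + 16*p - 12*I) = (p^2 + p*(4 + I) + 4*I)/(p^2 + 4*I*p + 12)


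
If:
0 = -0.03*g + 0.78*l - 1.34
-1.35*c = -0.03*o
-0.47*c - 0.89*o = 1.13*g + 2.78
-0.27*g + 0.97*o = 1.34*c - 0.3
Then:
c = -0.02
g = -1.80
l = 1.65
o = -0.83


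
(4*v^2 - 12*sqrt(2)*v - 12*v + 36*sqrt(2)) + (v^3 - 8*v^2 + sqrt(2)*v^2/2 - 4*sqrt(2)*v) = v^3 - 4*v^2 + sqrt(2)*v^2/2 - 16*sqrt(2)*v - 12*v + 36*sqrt(2)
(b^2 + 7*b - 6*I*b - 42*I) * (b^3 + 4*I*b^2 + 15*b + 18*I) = b^5 + 7*b^4 - 2*I*b^4 + 39*b^3 - 14*I*b^3 + 273*b^2 - 72*I*b^2 + 108*b - 504*I*b + 756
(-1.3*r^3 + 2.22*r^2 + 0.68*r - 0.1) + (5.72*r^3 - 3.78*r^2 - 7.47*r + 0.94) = 4.42*r^3 - 1.56*r^2 - 6.79*r + 0.84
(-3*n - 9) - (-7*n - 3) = 4*n - 6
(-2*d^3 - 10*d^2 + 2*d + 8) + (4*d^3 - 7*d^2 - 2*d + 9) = 2*d^3 - 17*d^2 + 17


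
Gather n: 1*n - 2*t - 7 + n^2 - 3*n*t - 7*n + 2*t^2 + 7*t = n^2 + n*(-3*t - 6) + 2*t^2 + 5*t - 7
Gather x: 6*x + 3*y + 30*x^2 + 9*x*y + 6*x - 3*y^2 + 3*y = 30*x^2 + x*(9*y + 12) - 3*y^2 + 6*y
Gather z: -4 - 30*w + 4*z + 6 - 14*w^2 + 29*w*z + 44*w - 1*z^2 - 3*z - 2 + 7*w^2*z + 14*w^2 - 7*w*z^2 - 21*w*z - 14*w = z^2*(-7*w - 1) + z*(7*w^2 + 8*w + 1)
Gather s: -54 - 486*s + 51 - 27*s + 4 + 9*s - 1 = -504*s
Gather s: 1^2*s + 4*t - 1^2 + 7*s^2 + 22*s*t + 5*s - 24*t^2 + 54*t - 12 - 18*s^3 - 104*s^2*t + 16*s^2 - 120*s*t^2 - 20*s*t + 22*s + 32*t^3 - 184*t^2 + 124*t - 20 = -18*s^3 + s^2*(23 - 104*t) + s*(-120*t^2 + 2*t + 28) + 32*t^3 - 208*t^2 + 182*t - 33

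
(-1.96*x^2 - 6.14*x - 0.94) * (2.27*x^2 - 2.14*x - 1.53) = -4.4492*x^4 - 9.7434*x^3 + 14.0046*x^2 + 11.4058*x + 1.4382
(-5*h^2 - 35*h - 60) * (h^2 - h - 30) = -5*h^4 - 30*h^3 + 125*h^2 + 1110*h + 1800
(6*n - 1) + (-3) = 6*n - 4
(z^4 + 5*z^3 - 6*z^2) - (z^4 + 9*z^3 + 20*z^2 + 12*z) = -4*z^3 - 26*z^2 - 12*z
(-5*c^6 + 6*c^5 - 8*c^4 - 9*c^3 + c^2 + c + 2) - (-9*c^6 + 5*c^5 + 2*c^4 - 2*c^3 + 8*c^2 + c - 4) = 4*c^6 + c^5 - 10*c^4 - 7*c^3 - 7*c^2 + 6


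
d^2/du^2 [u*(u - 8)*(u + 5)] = 6*u - 6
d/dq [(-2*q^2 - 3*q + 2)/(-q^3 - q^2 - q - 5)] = ((4*q + 3)*(q^3 + q^2 + q + 5) - (2*q^2 + 3*q - 2)*(3*q^2 + 2*q + 1))/(q^3 + q^2 + q + 5)^2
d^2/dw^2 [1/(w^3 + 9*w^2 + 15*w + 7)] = 12*(w^2 + 10*w + 27)/(w^7 + 25*w^6 + 237*w^5 + 1061*w^4 + 2339*w^3 + 2667*w^2 + 1519*w + 343)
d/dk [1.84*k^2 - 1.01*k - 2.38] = 3.68*k - 1.01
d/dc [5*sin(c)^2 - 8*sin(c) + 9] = 2*(5*sin(c) - 4)*cos(c)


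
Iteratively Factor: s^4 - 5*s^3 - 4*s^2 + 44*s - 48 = (s - 2)*(s^3 - 3*s^2 - 10*s + 24) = (s - 2)*(s + 3)*(s^2 - 6*s + 8) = (s - 4)*(s - 2)*(s + 3)*(s - 2)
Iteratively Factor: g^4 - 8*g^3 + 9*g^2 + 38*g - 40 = (g - 4)*(g^3 - 4*g^2 - 7*g + 10) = (g - 4)*(g - 1)*(g^2 - 3*g - 10) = (g - 5)*(g - 4)*(g - 1)*(g + 2)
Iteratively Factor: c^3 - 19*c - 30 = (c + 2)*(c^2 - 2*c - 15) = (c - 5)*(c + 2)*(c + 3)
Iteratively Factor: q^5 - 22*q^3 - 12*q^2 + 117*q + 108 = (q + 1)*(q^4 - q^3 - 21*q^2 + 9*q + 108) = (q - 4)*(q + 1)*(q^3 + 3*q^2 - 9*q - 27) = (q - 4)*(q + 1)*(q + 3)*(q^2 - 9) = (q - 4)*(q - 3)*(q + 1)*(q + 3)*(q + 3)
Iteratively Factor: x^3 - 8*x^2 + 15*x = (x - 5)*(x^2 - 3*x) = x*(x - 5)*(x - 3)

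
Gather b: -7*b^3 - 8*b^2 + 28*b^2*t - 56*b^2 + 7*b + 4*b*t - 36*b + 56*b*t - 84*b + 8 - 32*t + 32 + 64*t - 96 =-7*b^3 + b^2*(28*t - 64) + b*(60*t - 113) + 32*t - 56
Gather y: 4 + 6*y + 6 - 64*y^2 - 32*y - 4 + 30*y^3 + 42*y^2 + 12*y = 30*y^3 - 22*y^2 - 14*y + 6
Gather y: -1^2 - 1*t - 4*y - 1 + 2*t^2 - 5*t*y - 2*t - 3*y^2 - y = 2*t^2 - 3*t - 3*y^2 + y*(-5*t - 5) - 2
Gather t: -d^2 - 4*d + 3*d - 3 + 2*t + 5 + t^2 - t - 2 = -d^2 - d + t^2 + t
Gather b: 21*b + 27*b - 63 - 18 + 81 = 48*b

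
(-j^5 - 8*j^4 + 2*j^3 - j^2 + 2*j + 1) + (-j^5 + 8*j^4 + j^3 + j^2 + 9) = -2*j^5 + 3*j^3 + 2*j + 10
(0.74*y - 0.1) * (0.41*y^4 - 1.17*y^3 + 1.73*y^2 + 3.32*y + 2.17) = 0.3034*y^5 - 0.9068*y^4 + 1.3972*y^3 + 2.2838*y^2 + 1.2738*y - 0.217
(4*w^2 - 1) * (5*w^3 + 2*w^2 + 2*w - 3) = 20*w^5 + 8*w^4 + 3*w^3 - 14*w^2 - 2*w + 3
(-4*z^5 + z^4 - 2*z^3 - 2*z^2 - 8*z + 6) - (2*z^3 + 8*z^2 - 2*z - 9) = -4*z^5 + z^4 - 4*z^3 - 10*z^2 - 6*z + 15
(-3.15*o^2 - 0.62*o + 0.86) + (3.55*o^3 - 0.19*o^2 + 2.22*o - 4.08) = 3.55*o^3 - 3.34*o^2 + 1.6*o - 3.22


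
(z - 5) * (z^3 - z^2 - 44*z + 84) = z^4 - 6*z^3 - 39*z^2 + 304*z - 420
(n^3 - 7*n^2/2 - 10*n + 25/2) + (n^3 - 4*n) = 2*n^3 - 7*n^2/2 - 14*n + 25/2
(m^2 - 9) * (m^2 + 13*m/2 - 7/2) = m^4 + 13*m^3/2 - 25*m^2/2 - 117*m/2 + 63/2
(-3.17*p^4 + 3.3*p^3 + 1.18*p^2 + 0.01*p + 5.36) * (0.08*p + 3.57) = -0.2536*p^5 - 11.0529*p^4 + 11.8754*p^3 + 4.2134*p^2 + 0.4645*p + 19.1352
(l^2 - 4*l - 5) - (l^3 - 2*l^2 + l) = -l^3 + 3*l^2 - 5*l - 5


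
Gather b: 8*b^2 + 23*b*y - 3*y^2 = 8*b^2 + 23*b*y - 3*y^2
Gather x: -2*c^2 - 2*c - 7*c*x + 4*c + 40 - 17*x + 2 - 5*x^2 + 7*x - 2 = -2*c^2 + 2*c - 5*x^2 + x*(-7*c - 10) + 40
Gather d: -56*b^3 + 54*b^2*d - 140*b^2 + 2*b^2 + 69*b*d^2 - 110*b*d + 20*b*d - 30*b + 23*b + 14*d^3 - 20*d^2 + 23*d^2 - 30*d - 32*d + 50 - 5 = -56*b^3 - 138*b^2 - 7*b + 14*d^3 + d^2*(69*b + 3) + d*(54*b^2 - 90*b - 62) + 45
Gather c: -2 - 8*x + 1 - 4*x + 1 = -12*x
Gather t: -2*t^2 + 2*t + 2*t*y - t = -2*t^2 + t*(2*y + 1)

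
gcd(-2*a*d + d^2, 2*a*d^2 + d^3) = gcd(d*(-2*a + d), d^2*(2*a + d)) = d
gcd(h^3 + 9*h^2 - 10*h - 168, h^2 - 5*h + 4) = h - 4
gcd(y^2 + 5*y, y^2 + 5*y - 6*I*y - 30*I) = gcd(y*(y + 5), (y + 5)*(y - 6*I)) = y + 5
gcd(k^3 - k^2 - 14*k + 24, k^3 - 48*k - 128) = k + 4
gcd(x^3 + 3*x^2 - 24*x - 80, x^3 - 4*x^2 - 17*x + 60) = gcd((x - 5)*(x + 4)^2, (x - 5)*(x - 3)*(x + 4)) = x^2 - x - 20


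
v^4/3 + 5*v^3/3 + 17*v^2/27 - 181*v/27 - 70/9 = (v/3 + 1)*(v - 2)*(v + 5/3)*(v + 7/3)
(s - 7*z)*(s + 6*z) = s^2 - s*z - 42*z^2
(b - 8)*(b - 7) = b^2 - 15*b + 56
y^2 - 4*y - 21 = (y - 7)*(y + 3)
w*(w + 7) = w^2 + 7*w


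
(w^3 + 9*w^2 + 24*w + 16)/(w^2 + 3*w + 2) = (w^2 + 8*w + 16)/(w + 2)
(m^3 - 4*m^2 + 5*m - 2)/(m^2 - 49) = (m^3 - 4*m^2 + 5*m - 2)/(m^2 - 49)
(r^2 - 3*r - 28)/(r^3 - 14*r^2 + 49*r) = (r + 4)/(r*(r - 7))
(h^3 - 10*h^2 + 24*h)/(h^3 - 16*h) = (h - 6)/(h + 4)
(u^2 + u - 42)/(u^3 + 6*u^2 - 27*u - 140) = (u - 6)/(u^2 - u - 20)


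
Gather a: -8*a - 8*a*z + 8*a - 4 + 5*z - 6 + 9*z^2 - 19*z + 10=-8*a*z + 9*z^2 - 14*z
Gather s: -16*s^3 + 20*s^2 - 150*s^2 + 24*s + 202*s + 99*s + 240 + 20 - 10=-16*s^3 - 130*s^2 + 325*s + 250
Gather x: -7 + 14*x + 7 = 14*x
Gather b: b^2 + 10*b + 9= b^2 + 10*b + 9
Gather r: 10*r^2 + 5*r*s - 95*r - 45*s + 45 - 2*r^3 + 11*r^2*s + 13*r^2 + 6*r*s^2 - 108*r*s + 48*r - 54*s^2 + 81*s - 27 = -2*r^3 + r^2*(11*s + 23) + r*(6*s^2 - 103*s - 47) - 54*s^2 + 36*s + 18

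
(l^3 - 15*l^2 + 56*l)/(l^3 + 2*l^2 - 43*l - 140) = l*(l - 8)/(l^2 + 9*l + 20)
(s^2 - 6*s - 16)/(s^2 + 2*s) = (s - 8)/s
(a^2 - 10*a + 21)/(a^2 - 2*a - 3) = (a - 7)/(a + 1)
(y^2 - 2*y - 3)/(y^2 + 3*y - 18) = (y + 1)/(y + 6)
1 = 1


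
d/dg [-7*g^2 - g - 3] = -14*g - 1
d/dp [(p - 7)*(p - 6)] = 2*p - 13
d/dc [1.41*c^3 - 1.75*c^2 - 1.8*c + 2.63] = 4.23*c^2 - 3.5*c - 1.8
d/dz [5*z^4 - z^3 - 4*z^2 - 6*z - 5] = 20*z^3 - 3*z^2 - 8*z - 6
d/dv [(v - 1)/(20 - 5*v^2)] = (-v^2 + 2*v*(v - 1) + 4)/(5*(v^2 - 4)^2)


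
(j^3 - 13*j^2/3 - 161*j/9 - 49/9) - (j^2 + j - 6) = j^3 - 16*j^2/3 - 170*j/9 + 5/9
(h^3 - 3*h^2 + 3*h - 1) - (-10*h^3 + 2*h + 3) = 11*h^3 - 3*h^2 + h - 4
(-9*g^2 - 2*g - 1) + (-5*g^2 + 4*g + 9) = -14*g^2 + 2*g + 8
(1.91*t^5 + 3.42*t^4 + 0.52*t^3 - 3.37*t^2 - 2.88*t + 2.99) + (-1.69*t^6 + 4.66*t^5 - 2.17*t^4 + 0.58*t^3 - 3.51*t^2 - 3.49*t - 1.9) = -1.69*t^6 + 6.57*t^5 + 1.25*t^4 + 1.1*t^3 - 6.88*t^2 - 6.37*t + 1.09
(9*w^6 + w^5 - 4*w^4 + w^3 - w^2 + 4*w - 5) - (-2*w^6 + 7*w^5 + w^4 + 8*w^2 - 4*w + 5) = 11*w^6 - 6*w^5 - 5*w^4 + w^3 - 9*w^2 + 8*w - 10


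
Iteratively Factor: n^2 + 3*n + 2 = (n + 1)*(n + 2)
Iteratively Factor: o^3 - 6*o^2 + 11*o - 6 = (o - 3)*(o^2 - 3*o + 2) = (o - 3)*(o - 1)*(o - 2)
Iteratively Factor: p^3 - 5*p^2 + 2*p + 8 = (p - 2)*(p^2 - 3*p - 4) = (p - 2)*(p + 1)*(p - 4)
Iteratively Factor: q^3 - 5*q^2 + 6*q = (q - 3)*(q^2 - 2*q) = (q - 3)*(q - 2)*(q)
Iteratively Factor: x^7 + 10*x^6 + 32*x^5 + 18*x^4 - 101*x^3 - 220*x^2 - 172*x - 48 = (x + 2)*(x^6 + 8*x^5 + 16*x^4 - 14*x^3 - 73*x^2 - 74*x - 24) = (x + 1)*(x + 2)*(x^5 + 7*x^4 + 9*x^3 - 23*x^2 - 50*x - 24) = (x + 1)^2*(x + 2)*(x^4 + 6*x^3 + 3*x^2 - 26*x - 24) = (x + 1)^3*(x + 2)*(x^3 + 5*x^2 - 2*x - 24) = (x - 2)*(x + 1)^3*(x + 2)*(x^2 + 7*x + 12) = (x - 2)*(x + 1)^3*(x + 2)*(x + 4)*(x + 3)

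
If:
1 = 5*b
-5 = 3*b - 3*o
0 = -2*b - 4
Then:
No Solution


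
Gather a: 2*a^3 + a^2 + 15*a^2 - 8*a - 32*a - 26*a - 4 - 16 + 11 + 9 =2*a^3 + 16*a^2 - 66*a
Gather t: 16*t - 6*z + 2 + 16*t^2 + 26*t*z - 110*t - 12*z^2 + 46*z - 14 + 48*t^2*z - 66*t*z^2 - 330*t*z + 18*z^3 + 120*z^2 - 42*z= t^2*(48*z + 16) + t*(-66*z^2 - 304*z - 94) + 18*z^3 + 108*z^2 - 2*z - 12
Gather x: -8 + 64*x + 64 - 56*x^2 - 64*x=56 - 56*x^2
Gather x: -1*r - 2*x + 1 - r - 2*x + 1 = -2*r - 4*x + 2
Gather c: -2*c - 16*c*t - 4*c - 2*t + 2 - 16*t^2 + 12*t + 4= c*(-16*t - 6) - 16*t^2 + 10*t + 6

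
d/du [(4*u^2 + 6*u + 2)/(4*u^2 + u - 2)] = 2*(-10*u^2 - 16*u - 7)/(16*u^4 + 8*u^3 - 15*u^2 - 4*u + 4)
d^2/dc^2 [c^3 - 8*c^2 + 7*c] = 6*c - 16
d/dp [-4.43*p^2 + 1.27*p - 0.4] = 1.27 - 8.86*p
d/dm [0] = 0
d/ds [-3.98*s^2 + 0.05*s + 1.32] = 0.05 - 7.96*s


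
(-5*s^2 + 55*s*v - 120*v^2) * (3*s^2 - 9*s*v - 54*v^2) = -15*s^4 + 210*s^3*v - 585*s^2*v^2 - 1890*s*v^3 + 6480*v^4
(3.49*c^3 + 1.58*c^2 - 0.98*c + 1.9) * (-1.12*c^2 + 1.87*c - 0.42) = -3.9088*c^5 + 4.7567*c^4 + 2.5864*c^3 - 4.6242*c^2 + 3.9646*c - 0.798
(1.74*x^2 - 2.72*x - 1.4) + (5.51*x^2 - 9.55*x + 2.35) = 7.25*x^2 - 12.27*x + 0.95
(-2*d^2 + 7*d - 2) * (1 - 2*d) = 4*d^3 - 16*d^2 + 11*d - 2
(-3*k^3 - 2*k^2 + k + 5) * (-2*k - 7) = 6*k^4 + 25*k^3 + 12*k^2 - 17*k - 35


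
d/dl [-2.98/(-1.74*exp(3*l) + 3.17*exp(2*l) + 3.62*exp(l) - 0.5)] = (-15.5556*exp(2*l) + 18.8932*exp(l) + 10.7876)*exp(l)/(1.74*exp(3*l) - 3.17*exp(2*l) - 3.62*exp(l) + 0.5)^2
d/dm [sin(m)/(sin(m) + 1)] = cos(m)/(sin(m) + 1)^2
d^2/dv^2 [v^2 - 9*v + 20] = 2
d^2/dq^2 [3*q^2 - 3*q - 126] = 6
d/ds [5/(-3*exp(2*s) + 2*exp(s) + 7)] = (30*exp(s) - 10)*exp(s)/(-3*exp(2*s) + 2*exp(s) + 7)^2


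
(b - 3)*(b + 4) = b^2 + b - 12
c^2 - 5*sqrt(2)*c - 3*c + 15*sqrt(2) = (c - 3)*(c - 5*sqrt(2))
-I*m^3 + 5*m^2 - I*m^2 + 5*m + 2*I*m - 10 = (m + 2)*(m + 5*I)*(-I*m + I)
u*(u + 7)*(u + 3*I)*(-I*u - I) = -I*u^4 + 3*u^3 - 8*I*u^3 + 24*u^2 - 7*I*u^2 + 21*u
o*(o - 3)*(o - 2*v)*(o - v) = o^4 - 3*o^3*v - 3*o^3 + 2*o^2*v^2 + 9*o^2*v - 6*o*v^2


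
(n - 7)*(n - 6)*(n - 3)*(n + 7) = n^4 - 9*n^3 - 31*n^2 + 441*n - 882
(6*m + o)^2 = 36*m^2 + 12*m*o + o^2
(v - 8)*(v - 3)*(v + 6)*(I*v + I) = I*v^4 - 4*I*v^3 - 47*I*v^2 + 102*I*v + 144*I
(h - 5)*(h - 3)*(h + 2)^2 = h^4 - 4*h^3 - 13*h^2 + 28*h + 60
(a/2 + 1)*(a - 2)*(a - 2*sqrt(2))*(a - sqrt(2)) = a^4/2 - 3*sqrt(2)*a^3/2 + 6*sqrt(2)*a - 8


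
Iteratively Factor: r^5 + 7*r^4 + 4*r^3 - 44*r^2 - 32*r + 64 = (r - 1)*(r^4 + 8*r^3 + 12*r^2 - 32*r - 64) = (r - 1)*(r + 4)*(r^3 + 4*r^2 - 4*r - 16) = (r - 1)*(r + 4)^2*(r^2 - 4) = (r - 2)*(r - 1)*(r + 4)^2*(r + 2)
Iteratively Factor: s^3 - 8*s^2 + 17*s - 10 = (s - 1)*(s^2 - 7*s + 10) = (s - 2)*(s - 1)*(s - 5)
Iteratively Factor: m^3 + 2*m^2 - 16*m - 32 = (m + 4)*(m^2 - 2*m - 8) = (m + 2)*(m + 4)*(m - 4)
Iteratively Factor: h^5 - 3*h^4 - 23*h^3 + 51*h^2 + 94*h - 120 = (h + 2)*(h^4 - 5*h^3 - 13*h^2 + 77*h - 60) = (h - 3)*(h + 2)*(h^3 - 2*h^2 - 19*h + 20) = (h - 5)*(h - 3)*(h + 2)*(h^2 + 3*h - 4) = (h - 5)*(h - 3)*(h - 1)*(h + 2)*(h + 4)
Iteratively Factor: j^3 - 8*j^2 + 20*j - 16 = (j - 4)*(j^2 - 4*j + 4) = (j - 4)*(j - 2)*(j - 2)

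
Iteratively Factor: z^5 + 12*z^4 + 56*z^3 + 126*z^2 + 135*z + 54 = (z + 2)*(z^4 + 10*z^3 + 36*z^2 + 54*z + 27) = (z + 2)*(z + 3)*(z^3 + 7*z^2 + 15*z + 9) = (z + 2)*(z + 3)^2*(z^2 + 4*z + 3) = (z + 2)*(z + 3)^3*(z + 1)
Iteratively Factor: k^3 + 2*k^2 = (k)*(k^2 + 2*k) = k*(k + 2)*(k)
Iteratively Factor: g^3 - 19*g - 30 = (g - 5)*(g^2 + 5*g + 6) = (g - 5)*(g + 3)*(g + 2)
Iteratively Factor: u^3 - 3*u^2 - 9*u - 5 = (u + 1)*(u^2 - 4*u - 5) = (u + 1)^2*(u - 5)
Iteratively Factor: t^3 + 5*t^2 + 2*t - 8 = (t - 1)*(t^2 + 6*t + 8) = (t - 1)*(t + 4)*(t + 2)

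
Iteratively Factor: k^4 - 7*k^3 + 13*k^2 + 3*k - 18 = (k - 3)*(k^3 - 4*k^2 + k + 6) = (k - 3)*(k + 1)*(k^2 - 5*k + 6) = (k - 3)^2*(k + 1)*(k - 2)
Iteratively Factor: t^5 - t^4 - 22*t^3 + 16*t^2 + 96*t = (t - 3)*(t^4 + 2*t^3 - 16*t^2 - 32*t) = t*(t - 3)*(t^3 + 2*t^2 - 16*t - 32) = t*(t - 3)*(t + 2)*(t^2 - 16) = t*(t - 4)*(t - 3)*(t + 2)*(t + 4)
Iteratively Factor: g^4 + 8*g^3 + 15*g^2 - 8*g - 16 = (g - 1)*(g^3 + 9*g^2 + 24*g + 16) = (g - 1)*(g + 4)*(g^2 + 5*g + 4) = (g - 1)*(g + 1)*(g + 4)*(g + 4)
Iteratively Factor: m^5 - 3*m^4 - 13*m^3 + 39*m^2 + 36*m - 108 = (m - 3)*(m^4 - 13*m^2 + 36) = (m - 3)*(m + 2)*(m^3 - 2*m^2 - 9*m + 18) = (m - 3)*(m + 2)*(m + 3)*(m^2 - 5*m + 6) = (m - 3)*(m - 2)*(m + 2)*(m + 3)*(m - 3)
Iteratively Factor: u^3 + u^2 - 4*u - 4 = (u - 2)*(u^2 + 3*u + 2) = (u - 2)*(u + 1)*(u + 2)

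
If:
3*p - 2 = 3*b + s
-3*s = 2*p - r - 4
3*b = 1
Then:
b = 1/3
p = s/3 + 1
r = 11*s/3 - 2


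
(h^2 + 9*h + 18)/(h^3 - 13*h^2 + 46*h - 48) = (h^2 + 9*h + 18)/(h^3 - 13*h^2 + 46*h - 48)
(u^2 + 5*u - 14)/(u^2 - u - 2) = (u + 7)/(u + 1)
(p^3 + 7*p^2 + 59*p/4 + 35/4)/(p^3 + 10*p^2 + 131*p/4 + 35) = (p + 1)/(p + 4)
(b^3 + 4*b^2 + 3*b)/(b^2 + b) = b + 3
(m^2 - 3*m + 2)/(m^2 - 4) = (m - 1)/(m + 2)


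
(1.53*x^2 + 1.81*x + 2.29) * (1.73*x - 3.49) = 2.6469*x^3 - 2.2084*x^2 - 2.3552*x - 7.9921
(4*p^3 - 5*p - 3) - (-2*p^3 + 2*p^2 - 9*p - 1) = 6*p^3 - 2*p^2 + 4*p - 2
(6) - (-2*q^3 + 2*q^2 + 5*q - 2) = 2*q^3 - 2*q^2 - 5*q + 8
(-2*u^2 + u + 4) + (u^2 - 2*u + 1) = -u^2 - u + 5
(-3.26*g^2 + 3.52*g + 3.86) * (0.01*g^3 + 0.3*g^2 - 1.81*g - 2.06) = -0.0326*g^5 - 0.9428*g^4 + 6.9952*g^3 + 1.5024*g^2 - 14.2378*g - 7.9516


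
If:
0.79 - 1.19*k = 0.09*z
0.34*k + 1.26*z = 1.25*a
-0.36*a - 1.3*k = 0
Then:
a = -3.38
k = 0.94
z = -3.61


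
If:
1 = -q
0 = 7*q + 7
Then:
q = -1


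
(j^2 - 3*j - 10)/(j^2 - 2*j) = (j^2 - 3*j - 10)/(j*(j - 2))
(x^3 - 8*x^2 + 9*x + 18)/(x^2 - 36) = (x^2 - 2*x - 3)/(x + 6)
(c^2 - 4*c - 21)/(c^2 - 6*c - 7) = (c + 3)/(c + 1)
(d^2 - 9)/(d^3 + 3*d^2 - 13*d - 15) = (d + 3)/(d^2 + 6*d + 5)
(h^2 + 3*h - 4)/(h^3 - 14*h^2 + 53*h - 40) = (h + 4)/(h^2 - 13*h + 40)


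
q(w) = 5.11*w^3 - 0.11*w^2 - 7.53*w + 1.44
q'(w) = 15.33*w^2 - 0.22*w - 7.53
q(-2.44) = -55.07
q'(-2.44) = 84.28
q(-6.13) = -1133.60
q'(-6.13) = 569.87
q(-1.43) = -2.96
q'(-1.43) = 24.13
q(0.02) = 1.29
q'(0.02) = -7.53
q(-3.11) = -129.92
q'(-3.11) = 141.43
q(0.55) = -1.88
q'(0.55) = -3.01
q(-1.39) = -2.03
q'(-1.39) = 22.39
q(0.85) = -1.90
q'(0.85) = 3.36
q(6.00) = 1056.06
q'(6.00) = 543.03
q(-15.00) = -17156.61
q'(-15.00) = 3445.02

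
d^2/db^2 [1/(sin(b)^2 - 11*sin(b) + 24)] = (-4*sin(b)^4 + 33*sin(b)^3 - 19*sin(b)^2 - 330*sin(b) + 194)/(sin(b)^2 - 11*sin(b) + 24)^3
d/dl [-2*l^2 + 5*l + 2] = 5 - 4*l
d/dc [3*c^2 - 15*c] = 6*c - 15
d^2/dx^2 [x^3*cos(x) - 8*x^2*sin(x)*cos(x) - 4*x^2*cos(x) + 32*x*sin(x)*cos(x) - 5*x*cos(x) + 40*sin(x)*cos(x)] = -x^3*cos(x) - 6*x^2*sin(x) + 16*x^2*sin(2*x) + 4*x^2*cos(x) + 16*x*sin(x) - 64*x*sin(2*x) + 11*x*cos(x) - 32*x*cos(2*x) + 10*sin(x) - 88*sin(2*x) - 8*cos(x) + 64*cos(2*x)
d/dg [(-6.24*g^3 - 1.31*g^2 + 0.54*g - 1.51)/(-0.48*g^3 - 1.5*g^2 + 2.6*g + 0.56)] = (8.7312*g^4 - 31.9296*g^3 - 15.2536*g^2 - 5.9972*g + 4.2284)/(0.2304*g^6 + 1.44*g^5 - 0.246*g^4 - 8.3376*g^3 + 5.08*g^2 + 2.912*g + 0.3136)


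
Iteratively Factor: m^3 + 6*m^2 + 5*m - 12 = (m - 1)*(m^2 + 7*m + 12) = (m - 1)*(m + 3)*(m + 4)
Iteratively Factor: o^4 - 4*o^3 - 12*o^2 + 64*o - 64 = (o + 4)*(o^3 - 8*o^2 + 20*o - 16) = (o - 4)*(o + 4)*(o^2 - 4*o + 4) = (o - 4)*(o - 2)*(o + 4)*(o - 2)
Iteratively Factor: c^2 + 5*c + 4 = (c + 4)*(c + 1)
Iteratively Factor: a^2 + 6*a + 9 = (a + 3)*(a + 3)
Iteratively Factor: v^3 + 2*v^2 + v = (v + 1)*(v^2 + v) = v*(v + 1)*(v + 1)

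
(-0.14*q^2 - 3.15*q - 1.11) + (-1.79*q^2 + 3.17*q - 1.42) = -1.93*q^2 + 0.02*q - 2.53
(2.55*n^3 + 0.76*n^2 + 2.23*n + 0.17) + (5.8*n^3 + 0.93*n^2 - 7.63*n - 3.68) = 8.35*n^3 + 1.69*n^2 - 5.4*n - 3.51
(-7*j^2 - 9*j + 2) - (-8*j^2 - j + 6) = j^2 - 8*j - 4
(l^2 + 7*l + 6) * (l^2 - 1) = l^4 + 7*l^3 + 5*l^2 - 7*l - 6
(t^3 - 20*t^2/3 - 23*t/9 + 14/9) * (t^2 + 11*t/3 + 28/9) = t^5 - 3*t^4 - 215*t^3/9 - 257*t^2/9 - 182*t/81 + 392/81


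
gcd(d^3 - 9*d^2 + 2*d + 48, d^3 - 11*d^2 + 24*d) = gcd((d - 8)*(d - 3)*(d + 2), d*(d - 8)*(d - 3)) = d^2 - 11*d + 24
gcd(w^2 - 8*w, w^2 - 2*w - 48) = w - 8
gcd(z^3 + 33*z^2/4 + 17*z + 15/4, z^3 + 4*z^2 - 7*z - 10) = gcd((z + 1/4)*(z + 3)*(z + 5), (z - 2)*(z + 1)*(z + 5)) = z + 5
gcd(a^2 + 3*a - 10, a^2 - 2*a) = a - 2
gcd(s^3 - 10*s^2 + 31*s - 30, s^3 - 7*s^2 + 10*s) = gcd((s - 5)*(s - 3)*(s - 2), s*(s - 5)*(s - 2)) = s^2 - 7*s + 10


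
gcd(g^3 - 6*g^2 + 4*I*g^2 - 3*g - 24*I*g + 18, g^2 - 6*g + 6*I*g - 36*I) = g - 6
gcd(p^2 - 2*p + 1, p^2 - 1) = p - 1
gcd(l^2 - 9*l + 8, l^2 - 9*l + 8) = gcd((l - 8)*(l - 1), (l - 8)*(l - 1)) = l^2 - 9*l + 8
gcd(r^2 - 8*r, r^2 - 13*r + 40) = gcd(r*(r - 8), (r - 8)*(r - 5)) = r - 8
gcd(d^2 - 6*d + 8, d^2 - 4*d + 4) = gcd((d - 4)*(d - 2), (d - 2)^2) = d - 2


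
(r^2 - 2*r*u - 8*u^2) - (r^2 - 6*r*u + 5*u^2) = 4*r*u - 13*u^2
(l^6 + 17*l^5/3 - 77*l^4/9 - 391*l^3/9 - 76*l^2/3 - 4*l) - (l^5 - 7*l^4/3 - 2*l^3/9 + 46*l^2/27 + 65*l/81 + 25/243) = l^6 + 14*l^5/3 - 56*l^4/9 - 389*l^3/9 - 730*l^2/27 - 389*l/81 - 25/243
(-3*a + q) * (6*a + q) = -18*a^2 + 3*a*q + q^2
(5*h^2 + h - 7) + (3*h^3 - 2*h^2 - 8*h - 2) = 3*h^3 + 3*h^2 - 7*h - 9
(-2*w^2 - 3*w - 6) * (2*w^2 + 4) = -4*w^4 - 6*w^3 - 20*w^2 - 12*w - 24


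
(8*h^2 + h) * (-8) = -64*h^2 - 8*h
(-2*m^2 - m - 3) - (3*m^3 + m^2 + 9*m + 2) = -3*m^3 - 3*m^2 - 10*m - 5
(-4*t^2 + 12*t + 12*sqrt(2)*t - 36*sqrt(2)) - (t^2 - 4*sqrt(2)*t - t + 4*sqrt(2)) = -5*t^2 + 13*t + 16*sqrt(2)*t - 40*sqrt(2)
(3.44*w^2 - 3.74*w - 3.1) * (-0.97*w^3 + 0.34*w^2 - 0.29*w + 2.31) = -3.3368*w^5 + 4.7974*w^4 + 0.7378*w^3 + 7.977*w^2 - 7.7404*w - 7.161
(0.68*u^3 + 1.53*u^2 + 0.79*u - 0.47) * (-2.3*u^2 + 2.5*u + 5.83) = -1.564*u^5 - 1.819*u^4 + 5.9724*u^3 + 11.9759*u^2 + 3.4307*u - 2.7401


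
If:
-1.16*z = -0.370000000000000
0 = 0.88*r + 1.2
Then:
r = -1.36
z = 0.32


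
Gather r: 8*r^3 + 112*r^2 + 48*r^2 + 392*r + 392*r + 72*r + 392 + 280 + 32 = 8*r^3 + 160*r^2 + 856*r + 704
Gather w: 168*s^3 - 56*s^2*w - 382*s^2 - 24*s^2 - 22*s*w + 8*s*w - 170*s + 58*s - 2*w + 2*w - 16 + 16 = 168*s^3 - 406*s^2 - 112*s + w*(-56*s^2 - 14*s)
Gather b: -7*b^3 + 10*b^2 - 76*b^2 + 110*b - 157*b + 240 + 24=-7*b^3 - 66*b^2 - 47*b + 264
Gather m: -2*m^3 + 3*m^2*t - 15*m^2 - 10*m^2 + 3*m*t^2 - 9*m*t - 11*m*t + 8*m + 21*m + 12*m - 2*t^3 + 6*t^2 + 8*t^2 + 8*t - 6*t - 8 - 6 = -2*m^3 + m^2*(3*t - 25) + m*(3*t^2 - 20*t + 41) - 2*t^3 + 14*t^2 + 2*t - 14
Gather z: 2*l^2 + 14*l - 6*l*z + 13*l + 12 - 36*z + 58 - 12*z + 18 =2*l^2 + 27*l + z*(-6*l - 48) + 88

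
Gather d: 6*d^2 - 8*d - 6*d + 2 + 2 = 6*d^2 - 14*d + 4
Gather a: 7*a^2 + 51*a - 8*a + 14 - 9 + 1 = 7*a^2 + 43*a + 6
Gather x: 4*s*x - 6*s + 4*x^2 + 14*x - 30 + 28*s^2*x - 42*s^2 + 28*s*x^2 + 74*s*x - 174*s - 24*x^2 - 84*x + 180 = -42*s^2 - 180*s + x^2*(28*s - 20) + x*(28*s^2 + 78*s - 70) + 150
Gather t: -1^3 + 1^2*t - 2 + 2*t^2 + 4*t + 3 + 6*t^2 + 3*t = 8*t^2 + 8*t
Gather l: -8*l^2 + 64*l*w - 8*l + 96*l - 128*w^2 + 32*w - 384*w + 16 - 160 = -8*l^2 + l*(64*w + 88) - 128*w^2 - 352*w - 144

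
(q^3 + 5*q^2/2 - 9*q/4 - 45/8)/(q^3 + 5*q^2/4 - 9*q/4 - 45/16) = 2*(2*q + 5)/(4*q + 5)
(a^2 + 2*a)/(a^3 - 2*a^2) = (a + 2)/(a*(a - 2))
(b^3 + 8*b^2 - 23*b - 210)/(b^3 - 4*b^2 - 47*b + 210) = (b + 6)/(b - 6)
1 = 1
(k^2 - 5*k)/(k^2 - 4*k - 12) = k*(5 - k)/(-k^2 + 4*k + 12)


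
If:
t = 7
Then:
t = 7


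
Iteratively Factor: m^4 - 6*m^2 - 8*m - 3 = (m + 1)*(m^3 - m^2 - 5*m - 3) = (m + 1)^2*(m^2 - 2*m - 3) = (m - 3)*(m + 1)^2*(m + 1)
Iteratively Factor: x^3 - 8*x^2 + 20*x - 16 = (x - 2)*(x^2 - 6*x + 8) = (x - 4)*(x - 2)*(x - 2)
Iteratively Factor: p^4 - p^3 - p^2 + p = (p - 1)*(p^3 - p) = (p - 1)^2*(p^2 + p) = (p - 1)^2*(p + 1)*(p)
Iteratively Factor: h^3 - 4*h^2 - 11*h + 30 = (h - 2)*(h^2 - 2*h - 15) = (h - 5)*(h - 2)*(h + 3)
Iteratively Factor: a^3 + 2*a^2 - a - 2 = (a - 1)*(a^2 + 3*a + 2) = (a - 1)*(a + 1)*(a + 2)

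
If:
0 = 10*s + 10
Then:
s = -1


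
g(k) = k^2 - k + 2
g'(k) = 2*k - 1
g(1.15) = 2.17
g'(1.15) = 1.30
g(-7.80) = 70.64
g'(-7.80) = -16.60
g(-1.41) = 5.40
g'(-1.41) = -3.82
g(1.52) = 2.79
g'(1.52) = 2.04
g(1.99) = 3.97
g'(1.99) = 2.98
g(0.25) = 1.81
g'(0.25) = -0.50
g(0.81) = 1.85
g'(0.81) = 0.62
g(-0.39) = 2.54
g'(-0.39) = -1.78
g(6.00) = 32.00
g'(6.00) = 11.00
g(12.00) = 134.00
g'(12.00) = 23.00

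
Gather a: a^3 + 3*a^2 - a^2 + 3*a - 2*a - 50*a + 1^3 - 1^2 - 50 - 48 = a^3 + 2*a^2 - 49*a - 98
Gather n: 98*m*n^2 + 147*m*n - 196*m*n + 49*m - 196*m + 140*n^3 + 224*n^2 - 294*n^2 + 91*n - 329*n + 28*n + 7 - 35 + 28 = -147*m + 140*n^3 + n^2*(98*m - 70) + n*(-49*m - 210)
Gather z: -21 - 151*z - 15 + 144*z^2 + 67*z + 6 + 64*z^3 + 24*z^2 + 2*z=64*z^3 + 168*z^2 - 82*z - 30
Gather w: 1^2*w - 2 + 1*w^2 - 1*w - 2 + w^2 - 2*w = 2*w^2 - 2*w - 4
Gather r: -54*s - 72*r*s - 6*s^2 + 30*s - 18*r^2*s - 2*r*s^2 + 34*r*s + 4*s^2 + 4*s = -18*r^2*s + r*(-2*s^2 - 38*s) - 2*s^2 - 20*s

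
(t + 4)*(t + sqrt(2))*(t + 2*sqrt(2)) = t^3 + 4*t^2 + 3*sqrt(2)*t^2 + 4*t + 12*sqrt(2)*t + 16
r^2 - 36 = (r - 6)*(r + 6)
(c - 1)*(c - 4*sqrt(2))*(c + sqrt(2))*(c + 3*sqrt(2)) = c^4 - c^3 - 26*c^2 - 24*sqrt(2)*c + 26*c + 24*sqrt(2)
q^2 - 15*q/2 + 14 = (q - 4)*(q - 7/2)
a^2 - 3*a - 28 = (a - 7)*(a + 4)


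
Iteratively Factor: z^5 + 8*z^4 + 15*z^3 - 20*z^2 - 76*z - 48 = (z - 2)*(z^4 + 10*z^3 + 35*z^2 + 50*z + 24) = (z - 2)*(z + 1)*(z^3 + 9*z^2 + 26*z + 24) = (z - 2)*(z + 1)*(z + 3)*(z^2 + 6*z + 8) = (z - 2)*(z + 1)*(z + 3)*(z + 4)*(z + 2)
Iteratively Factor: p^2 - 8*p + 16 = (p - 4)*(p - 4)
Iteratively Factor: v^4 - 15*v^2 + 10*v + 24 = (v - 2)*(v^3 + 2*v^2 - 11*v - 12) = (v - 3)*(v - 2)*(v^2 + 5*v + 4) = (v - 3)*(v - 2)*(v + 1)*(v + 4)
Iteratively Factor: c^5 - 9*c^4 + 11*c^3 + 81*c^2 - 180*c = (c + 3)*(c^4 - 12*c^3 + 47*c^2 - 60*c) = (c - 5)*(c + 3)*(c^3 - 7*c^2 + 12*c) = c*(c - 5)*(c + 3)*(c^2 - 7*c + 12) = c*(c - 5)*(c - 3)*(c + 3)*(c - 4)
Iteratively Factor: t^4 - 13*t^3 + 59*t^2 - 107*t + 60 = (t - 4)*(t^3 - 9*t^2 + 23*t - 15) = (t - 4)*(t - 1)*(t^2 - 8*t + 15) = (t - 5)*(t - 4)*(t - 1)*(t - 3)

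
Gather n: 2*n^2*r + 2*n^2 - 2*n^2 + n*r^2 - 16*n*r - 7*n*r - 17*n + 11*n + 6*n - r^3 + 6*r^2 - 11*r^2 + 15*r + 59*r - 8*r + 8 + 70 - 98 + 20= 2*n^2*r + n*(r^2 - 23*r) - r^3 - 5*r^2 + 66*r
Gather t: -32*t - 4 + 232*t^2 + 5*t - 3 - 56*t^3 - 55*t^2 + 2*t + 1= -56*t^3 + 177*t^2 - 25*t - 6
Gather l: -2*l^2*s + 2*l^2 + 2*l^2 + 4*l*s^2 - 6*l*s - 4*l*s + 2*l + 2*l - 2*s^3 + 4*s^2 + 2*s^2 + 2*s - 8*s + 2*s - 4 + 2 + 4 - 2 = l^2*(4 - 2*s) + l*(4*s^2 - 10*s + 4) - 2*s^3 + 6*s^2 - 4*s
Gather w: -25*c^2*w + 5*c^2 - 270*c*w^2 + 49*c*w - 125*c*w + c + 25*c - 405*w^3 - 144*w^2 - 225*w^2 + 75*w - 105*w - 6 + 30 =5*c^2 + 26*c - 405*w^3 + w^2*(-270*c - 369) + w*(-25*c^2 - 76*c - 30) + 24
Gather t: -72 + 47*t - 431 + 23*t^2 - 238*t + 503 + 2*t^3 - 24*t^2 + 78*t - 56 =2*t^3 - t^2 - 113*t - 56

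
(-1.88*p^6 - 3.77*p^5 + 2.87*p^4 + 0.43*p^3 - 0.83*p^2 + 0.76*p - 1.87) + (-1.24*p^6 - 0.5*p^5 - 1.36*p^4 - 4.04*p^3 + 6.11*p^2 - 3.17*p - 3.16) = -3.12*p^6 - 4.27*p^5 + 1.51*p^4 - 3.61*p^3 + 5.28*p^2 - 2.41*p - 5.03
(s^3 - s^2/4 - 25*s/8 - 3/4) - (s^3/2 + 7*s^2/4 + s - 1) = s^3/2 - 2*s^2 - 33*s/8 + 1/4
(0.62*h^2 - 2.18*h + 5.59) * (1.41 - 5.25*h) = -3.255*h^3 + 12.3192*h^2 - 32.4213*h + 7.8819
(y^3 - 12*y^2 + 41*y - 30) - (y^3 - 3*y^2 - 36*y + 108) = -9*y^2 + 77*y - 138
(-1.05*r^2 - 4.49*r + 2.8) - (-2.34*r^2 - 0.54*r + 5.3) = 1.29*r^2 - 3.95*r - 2.5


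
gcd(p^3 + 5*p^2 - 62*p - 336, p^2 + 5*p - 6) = p + 6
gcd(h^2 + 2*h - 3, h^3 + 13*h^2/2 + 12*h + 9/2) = h + 3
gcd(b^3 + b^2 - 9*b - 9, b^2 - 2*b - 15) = b + 3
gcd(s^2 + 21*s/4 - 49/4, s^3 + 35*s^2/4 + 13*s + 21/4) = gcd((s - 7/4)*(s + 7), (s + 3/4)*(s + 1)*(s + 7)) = s + 7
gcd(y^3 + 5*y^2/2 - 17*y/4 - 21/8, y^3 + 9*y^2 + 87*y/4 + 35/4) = y^2 + 4*y + 7/4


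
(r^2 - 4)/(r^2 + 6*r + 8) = (r - 2)/(r + 4)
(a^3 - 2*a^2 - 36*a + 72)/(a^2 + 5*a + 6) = (a^3 - 2*a^2 - 36*a + 72)/(a^2 + 5*a + 6)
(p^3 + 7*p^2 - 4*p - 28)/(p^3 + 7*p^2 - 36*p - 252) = (p^2 - 4)/(p^2 - 36)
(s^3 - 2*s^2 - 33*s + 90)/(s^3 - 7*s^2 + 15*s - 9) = (s^2 + s - 30)/(s^2 - 4*s + 3)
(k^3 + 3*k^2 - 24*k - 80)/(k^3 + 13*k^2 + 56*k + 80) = (k - 5)/(k + 5)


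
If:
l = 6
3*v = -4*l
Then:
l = 6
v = -8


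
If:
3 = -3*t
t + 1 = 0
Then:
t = -1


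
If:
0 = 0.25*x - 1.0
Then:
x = 4.00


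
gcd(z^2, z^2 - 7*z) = z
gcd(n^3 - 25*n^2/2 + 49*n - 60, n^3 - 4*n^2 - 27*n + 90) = n - 6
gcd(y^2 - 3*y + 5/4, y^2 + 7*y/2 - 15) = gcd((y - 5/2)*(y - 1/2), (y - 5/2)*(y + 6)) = y - 5/2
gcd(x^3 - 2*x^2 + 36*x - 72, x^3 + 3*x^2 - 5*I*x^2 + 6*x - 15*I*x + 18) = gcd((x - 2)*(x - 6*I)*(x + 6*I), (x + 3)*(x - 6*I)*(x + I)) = x - 6*I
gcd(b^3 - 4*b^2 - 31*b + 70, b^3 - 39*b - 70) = b^2 - 2*b - 35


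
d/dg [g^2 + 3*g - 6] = 2*g + 3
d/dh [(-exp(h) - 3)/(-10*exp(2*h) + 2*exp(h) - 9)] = (-2*(exp(h) + 3)*(10*exp(h) - 1) + 10*exp(2*h) - 2*exp(h) + 9)*exp(h)/(10*exp(2*h) - 2*exp(h) + 9)^2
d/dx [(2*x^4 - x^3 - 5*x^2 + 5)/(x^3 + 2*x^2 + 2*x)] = (2*x^6 + 8*x^5 + 15*x^4 - 4*x^3 - 25*x^2 - 20*x - 10)/(x^2*(x^4 + 4*x^3 + 8*x^2 + 8*x + 4))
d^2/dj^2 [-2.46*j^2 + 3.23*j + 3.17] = -4.92000000000000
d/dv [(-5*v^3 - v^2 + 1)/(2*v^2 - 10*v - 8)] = (-5*v^4 + 50*v^3 + 65*v^2 + 6*v + 5)/(2*(v^4 - 10*v^3 + 17*v^2 + 40*v + 16))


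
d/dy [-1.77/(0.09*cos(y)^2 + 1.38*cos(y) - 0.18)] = -(0.3186*cos(y) + 2.4426)*sin(y)/(0.09*cos(y)^2 + 1.38*cos(y) - 0.18)^2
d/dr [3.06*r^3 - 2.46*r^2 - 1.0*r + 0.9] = 9.18*r^2 - 4.92*r - 1.0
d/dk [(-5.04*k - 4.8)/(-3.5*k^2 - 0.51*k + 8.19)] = (17.64*k^2 + 2.5704*k - (5.04*k + 4.8)*(7.0*k + 0.51) - 41.2776)/(3.5*k^2 + 0.51*k - 8.19)^2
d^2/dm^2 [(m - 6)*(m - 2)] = 2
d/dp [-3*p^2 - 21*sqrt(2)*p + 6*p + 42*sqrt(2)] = -6*p - 21*sqrt(2) + 6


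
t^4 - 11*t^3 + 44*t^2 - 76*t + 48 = (t - 4)*(t - 3)*(t - 2)^2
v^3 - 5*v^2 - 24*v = v*(v - 8)*(v + 3)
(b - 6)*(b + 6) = b^2 - 36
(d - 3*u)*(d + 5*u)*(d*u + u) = d^3*u + 2*d^2*u^2 + d^2*u - 15*d*u^3 + 2*d*u^2 - 15*u^3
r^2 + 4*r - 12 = (r - 2)*(r + 6)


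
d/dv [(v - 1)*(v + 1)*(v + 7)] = 3*v^2 + 14*v - 1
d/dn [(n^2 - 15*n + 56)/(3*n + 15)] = (n^2 + 10*n - 131)/(3*(n^2 + 10*n + 25))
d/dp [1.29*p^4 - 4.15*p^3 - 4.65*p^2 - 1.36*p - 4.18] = 5.16*p^3 - 12.45*p^2 - 9.3*p - 1.36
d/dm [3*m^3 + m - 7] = 9*m^2 + 1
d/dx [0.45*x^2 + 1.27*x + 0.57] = 0.9*x + 1.27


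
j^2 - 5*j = j*(j - 5)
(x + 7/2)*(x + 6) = x^2 + 19*x/2 + 21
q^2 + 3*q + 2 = (q + 1)*(q + 2)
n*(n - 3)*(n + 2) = n^3 - n^2 - 6*n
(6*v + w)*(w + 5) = 6*v*w + 30*v + w^2 + 5*w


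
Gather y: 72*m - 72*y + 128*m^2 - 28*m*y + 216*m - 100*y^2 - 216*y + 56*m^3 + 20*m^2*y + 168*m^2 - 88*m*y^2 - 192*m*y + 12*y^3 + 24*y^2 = 56*m^3 + 296*m^2 + 288*m + 12*y^3 + y^2*(-88*m - 76) + y*(20*m^2 - 220*m - 288)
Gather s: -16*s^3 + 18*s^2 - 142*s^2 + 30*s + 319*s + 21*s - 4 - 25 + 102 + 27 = -16*s^3 - 124*s^2 + 370*s + 100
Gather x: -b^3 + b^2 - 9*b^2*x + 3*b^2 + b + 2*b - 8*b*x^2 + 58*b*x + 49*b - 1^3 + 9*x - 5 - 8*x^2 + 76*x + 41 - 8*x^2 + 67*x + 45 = -b^3 + 4*b^2 + 52*b + x^2*(-8*b - 16) + x*(-9*b^2 + 58*b + 152) + 80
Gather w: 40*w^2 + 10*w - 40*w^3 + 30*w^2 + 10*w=-40*w^3 + 70*w^2 + 20*w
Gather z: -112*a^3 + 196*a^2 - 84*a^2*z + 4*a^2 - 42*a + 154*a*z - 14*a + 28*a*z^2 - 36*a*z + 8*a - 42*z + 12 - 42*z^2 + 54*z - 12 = -112*a^3 + 200*a^2 - 48*a + z^2*(28*a - 42) + z*(-84*a^2 + 118*a + 12)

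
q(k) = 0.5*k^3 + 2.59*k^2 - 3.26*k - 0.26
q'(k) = 1.5*k^2 + 5.18*k - 3.26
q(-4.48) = 21.37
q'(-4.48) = 3.64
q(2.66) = 18.80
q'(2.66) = 21.13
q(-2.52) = 16.40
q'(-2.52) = -6.79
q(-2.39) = 15.50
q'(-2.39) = -7.07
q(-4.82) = 19.64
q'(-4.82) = 6.62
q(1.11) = -0.00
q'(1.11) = 4.34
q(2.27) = 11.53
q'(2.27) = 16.23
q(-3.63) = 21.79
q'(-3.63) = -2.30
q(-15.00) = -1056.11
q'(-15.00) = 256.54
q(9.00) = 544.69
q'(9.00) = 164.86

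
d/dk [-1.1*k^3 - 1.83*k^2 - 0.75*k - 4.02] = -3.3*k^2 - 3.66*k - 0.75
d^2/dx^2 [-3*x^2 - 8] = -6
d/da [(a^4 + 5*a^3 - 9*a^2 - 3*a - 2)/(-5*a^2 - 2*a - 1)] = (-10*a^5 - 31*a^4 - 24*a^3 - 12*a^2 - 2*a - 1)/(25*a^4 + 20*a^3 + 14*a^2 + 4*a + 1)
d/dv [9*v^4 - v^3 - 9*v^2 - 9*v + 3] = 36*v^3 - 3*v^2 - 18*v - 9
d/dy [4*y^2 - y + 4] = 8*y - 1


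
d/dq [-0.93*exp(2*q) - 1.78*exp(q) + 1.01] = (-1.86*exp(q) - 1.78)*exp(q)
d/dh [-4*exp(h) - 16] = -4*exp(h)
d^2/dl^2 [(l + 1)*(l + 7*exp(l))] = 7*l*exp(l) + 21*exp(l) + 2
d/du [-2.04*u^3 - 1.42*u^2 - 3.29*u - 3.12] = -6.12*u^2 - 2.84*u - 3.29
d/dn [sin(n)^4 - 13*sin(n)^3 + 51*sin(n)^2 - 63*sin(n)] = (4*sin(n)^3 - 39*sin(n)^2 + 102*sin(n) - 63)*cos(n)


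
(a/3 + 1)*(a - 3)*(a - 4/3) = a^3/3 - 4*a^2/9 - 3*a + 4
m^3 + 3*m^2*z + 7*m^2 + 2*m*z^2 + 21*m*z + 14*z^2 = (m + 7)*(m + z)*(m + 2*z)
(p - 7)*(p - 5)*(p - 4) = p^3 - 16*p^2 + 83*p - 140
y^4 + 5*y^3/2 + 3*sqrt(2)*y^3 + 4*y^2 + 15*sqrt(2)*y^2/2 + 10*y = y*(y + 5/2)*(y + sqrt(2))*(y + 2*sqrt(2))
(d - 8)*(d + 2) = d^2 - 6*d - 16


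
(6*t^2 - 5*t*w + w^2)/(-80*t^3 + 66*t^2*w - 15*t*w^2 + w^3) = (-3*t + w)/(40*t^2 - 13*t*w + w^2)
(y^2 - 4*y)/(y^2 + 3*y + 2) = y*(y - 4)/(y^2 + 3*y + 2)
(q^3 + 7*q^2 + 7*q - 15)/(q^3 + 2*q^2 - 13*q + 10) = (q + 3)/(q - 2)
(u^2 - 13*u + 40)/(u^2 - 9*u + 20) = (u - 8)/(u - 4)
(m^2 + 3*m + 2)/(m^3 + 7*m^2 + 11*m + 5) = (m + 2)/(m^2 + 6*m + 5)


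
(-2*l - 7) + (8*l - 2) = 6*l - 9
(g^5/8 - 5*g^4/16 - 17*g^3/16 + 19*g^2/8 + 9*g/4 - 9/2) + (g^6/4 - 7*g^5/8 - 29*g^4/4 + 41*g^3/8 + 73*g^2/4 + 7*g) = g^6/4 - 3*g^5/4 - 121*g^4/16 + 65*g^3/16 + 165*g^2/8 + 37*g/4 - 9/2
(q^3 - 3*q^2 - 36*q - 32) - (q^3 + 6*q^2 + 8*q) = -9*q^2 - 44*q - 32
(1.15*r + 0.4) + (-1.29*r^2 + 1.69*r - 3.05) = -1.29*r^2 + 2.84*r - 2.65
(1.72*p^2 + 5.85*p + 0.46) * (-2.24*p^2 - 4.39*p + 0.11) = -3.8528*p^4 - 20.6548*p^3 - 26.5227*p^2 - 1.3759*p + 0.0506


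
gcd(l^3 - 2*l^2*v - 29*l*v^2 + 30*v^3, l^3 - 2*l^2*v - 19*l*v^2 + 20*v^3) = -l + v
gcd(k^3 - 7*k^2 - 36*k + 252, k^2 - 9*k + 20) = 1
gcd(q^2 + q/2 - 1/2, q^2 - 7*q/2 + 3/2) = q - 1/2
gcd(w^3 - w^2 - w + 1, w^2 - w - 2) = w + 1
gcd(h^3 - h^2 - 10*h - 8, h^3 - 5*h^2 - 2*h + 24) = h^2 - 2*h - 8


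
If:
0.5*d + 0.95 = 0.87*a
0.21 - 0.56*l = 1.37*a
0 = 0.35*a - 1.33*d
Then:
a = 1.29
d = 0.34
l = -2.77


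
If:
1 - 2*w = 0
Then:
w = 1/2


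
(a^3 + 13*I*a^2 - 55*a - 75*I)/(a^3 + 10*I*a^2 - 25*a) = (a + 3*I)/a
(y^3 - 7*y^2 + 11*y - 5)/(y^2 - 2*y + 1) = y - 5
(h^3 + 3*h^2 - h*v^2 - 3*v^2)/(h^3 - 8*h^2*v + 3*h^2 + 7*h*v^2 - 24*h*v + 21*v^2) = (-h - v)/(-h + 7*v)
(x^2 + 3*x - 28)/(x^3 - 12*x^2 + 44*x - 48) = (x + 7)/(x^2 - 8*x + 12)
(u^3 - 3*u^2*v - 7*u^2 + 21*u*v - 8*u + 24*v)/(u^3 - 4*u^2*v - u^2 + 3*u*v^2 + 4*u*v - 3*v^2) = (u^2 - 7*u - 8)/(u^2 - u*v - u + v)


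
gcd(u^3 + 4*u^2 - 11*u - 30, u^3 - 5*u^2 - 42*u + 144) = u - 3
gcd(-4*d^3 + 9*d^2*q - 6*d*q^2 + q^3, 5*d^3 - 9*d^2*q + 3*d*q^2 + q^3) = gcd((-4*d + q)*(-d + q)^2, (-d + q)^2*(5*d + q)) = d^2 - 2*d*q + q^2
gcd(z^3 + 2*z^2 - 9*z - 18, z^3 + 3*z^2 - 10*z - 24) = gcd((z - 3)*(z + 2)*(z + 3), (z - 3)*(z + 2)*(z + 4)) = z^2 - z - 6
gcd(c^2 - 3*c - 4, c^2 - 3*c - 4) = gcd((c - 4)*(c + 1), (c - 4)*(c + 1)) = c^2 - 3*c - 4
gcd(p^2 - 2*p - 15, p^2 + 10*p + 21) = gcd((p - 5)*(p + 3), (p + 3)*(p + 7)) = p + 3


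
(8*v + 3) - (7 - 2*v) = 10*v - 4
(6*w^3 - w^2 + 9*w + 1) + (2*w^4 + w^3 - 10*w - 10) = 2*w^4 + 7*w^3 - w^2 - w - 9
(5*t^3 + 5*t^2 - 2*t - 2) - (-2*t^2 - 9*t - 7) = 5*t^3 + 7*t^2 + 7*t + 5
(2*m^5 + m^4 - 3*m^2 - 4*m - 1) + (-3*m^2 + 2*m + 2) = 2*m^5 + m^4 - 6*m^2 - 2*m + 1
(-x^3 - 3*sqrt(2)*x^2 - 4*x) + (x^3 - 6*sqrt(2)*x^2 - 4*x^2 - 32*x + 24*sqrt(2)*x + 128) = -9*sqrt(2)*x^2 - 4*x^2 - 36*x + 24*sqrt(2)*x + 128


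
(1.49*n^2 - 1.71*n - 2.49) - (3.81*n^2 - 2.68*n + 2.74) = -2.32*n^2 + 0.97*n - 5.23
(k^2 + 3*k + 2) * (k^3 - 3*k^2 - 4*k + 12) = k^5 - 11*k^3 - 6*k^2 + 28*k + 24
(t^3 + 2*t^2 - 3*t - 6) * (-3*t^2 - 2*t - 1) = -3*t^5 - 8*t^4 + 4*t^3 + 22*t^2 + 15*t + 6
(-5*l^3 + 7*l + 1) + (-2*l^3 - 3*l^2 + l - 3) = -7*l^3 - 3*l^2 + 8*l - 2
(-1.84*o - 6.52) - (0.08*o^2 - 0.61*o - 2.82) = -0.08*o^2 - 1.23*o - 3.7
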